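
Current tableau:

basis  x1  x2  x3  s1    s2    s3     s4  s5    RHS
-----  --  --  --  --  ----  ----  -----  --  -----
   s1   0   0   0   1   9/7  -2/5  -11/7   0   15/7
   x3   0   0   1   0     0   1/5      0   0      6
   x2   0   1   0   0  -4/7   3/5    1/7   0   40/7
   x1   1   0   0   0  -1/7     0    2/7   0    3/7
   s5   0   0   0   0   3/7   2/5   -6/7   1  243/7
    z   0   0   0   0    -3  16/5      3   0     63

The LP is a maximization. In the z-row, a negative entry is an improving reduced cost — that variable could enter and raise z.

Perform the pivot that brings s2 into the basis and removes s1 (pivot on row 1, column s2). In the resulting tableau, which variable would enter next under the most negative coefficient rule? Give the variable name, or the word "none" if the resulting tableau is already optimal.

s4

Pivot element 9/7. New z-row = old z-row − (-3)·(row 1/(9/7)).
Updated z-row coefficients: x1: 0, x2: 0, x3: 0, s1: 7/3, s2: 0, s3: 34/15, s4: -2/3, s5: 0.
The most negative is -2/3 in column s4, so s4 would enter next.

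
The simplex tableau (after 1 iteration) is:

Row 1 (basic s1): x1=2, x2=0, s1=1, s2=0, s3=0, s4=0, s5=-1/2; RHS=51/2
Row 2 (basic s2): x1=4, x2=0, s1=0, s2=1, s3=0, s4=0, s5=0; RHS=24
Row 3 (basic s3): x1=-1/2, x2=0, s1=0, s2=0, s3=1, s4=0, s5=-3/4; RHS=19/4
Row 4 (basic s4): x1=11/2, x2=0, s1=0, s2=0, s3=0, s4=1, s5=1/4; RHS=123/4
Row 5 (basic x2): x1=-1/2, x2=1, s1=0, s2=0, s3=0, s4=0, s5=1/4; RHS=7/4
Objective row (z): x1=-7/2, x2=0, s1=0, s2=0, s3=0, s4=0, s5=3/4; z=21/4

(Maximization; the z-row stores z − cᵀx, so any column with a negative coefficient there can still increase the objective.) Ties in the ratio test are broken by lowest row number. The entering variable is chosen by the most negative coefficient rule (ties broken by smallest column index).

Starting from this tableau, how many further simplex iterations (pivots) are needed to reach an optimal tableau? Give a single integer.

1

pivot: x1 in, s4 out → z = 273/11
No improving column remains; optimal.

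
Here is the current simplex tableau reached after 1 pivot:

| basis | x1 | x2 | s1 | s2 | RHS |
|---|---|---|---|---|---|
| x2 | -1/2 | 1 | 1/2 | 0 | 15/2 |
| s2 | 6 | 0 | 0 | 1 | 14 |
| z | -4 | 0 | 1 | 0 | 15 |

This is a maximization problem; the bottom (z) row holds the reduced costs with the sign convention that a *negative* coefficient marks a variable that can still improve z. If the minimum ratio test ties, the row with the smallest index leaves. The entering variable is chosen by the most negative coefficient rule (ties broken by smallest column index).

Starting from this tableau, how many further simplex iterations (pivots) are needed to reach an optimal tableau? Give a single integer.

1

pivot: x1 in, s2 out → z = 73/3
No improving column remains; optimal.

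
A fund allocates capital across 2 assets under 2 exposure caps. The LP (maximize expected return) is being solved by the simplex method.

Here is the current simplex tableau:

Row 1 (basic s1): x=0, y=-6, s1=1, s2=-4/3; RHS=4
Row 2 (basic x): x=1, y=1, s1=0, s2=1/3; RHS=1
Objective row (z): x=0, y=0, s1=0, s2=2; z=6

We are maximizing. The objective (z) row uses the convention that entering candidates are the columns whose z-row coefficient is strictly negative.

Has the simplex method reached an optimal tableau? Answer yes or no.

yes

No objective-row coefficient is strictly negative, so no entering variable exists; the tableau is optimal.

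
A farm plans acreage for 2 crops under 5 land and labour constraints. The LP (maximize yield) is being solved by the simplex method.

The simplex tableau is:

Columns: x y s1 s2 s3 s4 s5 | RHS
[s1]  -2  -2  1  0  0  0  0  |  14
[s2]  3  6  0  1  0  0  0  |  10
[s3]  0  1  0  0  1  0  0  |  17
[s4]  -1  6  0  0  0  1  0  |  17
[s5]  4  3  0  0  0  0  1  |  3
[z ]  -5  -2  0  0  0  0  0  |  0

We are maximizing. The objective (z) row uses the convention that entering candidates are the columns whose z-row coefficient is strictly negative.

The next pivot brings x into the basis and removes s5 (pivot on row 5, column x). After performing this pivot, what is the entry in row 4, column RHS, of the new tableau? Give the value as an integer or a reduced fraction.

Pivot element is row 5, column x: 4.
Normalize row 5: new (row 5, RHS) = 3/4 = 3/4.
row 4 ← row 4 − (-1)·(new row 5): 17 − (-1)·(3/4) = 71/4.

71/4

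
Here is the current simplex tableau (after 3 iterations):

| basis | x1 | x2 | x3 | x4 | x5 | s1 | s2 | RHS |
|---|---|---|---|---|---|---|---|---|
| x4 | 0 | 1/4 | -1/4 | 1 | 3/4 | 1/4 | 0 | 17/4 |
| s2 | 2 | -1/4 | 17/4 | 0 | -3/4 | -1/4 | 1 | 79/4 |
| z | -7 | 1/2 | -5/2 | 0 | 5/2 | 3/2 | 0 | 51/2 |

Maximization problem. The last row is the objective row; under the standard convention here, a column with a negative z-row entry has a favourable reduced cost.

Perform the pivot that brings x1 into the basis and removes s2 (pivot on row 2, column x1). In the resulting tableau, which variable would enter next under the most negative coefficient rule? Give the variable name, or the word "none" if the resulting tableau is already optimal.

x2

Pivot element 2. New z-row = old z-row − (-7)·(row 2/2).
Updated z-row coefficients: x1: 0, x2: -3/8, x3: 99/8, x4: 0, x5: -1/8, s1: 5/8, s2: 7/2.
The most negative is -3/8 in column x2, so x2 would enter next.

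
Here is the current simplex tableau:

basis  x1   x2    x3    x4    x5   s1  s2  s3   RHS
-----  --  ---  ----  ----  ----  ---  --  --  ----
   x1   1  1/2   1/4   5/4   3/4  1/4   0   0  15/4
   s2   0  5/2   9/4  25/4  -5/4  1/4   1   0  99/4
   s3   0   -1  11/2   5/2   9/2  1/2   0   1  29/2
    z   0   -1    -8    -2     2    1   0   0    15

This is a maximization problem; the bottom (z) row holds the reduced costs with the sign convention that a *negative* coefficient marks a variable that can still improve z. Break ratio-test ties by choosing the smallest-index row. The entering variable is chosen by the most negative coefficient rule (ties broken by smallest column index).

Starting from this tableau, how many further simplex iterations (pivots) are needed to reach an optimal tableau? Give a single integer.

2

pivot: x3 in, s3 out → z = 397/11
pivot: x2 in, x1 out → z = 50
No improving column remains; optimal.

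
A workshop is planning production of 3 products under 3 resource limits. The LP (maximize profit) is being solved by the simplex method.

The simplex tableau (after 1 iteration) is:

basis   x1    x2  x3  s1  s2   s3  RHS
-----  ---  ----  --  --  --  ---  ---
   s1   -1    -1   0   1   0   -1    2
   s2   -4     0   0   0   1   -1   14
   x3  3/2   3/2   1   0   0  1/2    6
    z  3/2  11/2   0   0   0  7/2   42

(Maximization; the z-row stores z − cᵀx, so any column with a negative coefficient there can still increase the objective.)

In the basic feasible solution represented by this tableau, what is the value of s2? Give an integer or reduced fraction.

s2 is basic (row 2); its value is the RHS of that row: 14.

14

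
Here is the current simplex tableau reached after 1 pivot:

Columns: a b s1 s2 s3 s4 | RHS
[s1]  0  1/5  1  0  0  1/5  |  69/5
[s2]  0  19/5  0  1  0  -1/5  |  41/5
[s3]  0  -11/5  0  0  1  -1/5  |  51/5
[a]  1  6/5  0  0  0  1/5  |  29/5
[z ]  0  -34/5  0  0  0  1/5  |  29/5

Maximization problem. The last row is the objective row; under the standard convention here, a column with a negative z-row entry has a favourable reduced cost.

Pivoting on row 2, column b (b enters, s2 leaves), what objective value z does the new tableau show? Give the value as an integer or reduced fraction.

389/19

Minimum ratio for b: (41/5)/(19/5) = 41/19.
z changes by −(z-row coeff of b)·ratio = −(-34/5)·(41/19) = 1394/95.
New z = 29/5 + (1394/95) = 389/19.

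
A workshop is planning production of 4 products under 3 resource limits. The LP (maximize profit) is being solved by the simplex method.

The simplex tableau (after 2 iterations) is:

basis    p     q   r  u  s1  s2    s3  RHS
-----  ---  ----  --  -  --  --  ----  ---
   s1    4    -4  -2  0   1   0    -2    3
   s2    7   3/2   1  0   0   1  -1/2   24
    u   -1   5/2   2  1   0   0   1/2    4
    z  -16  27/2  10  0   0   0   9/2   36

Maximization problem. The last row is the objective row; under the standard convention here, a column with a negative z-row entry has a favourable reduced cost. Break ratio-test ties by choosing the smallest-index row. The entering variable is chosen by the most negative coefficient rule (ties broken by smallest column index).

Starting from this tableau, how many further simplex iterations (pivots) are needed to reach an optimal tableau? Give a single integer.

2

pivot: p in, s1 out → z = 48
pivot: s3 in, s2 out → z = 559/8
No improving column remains; optimal.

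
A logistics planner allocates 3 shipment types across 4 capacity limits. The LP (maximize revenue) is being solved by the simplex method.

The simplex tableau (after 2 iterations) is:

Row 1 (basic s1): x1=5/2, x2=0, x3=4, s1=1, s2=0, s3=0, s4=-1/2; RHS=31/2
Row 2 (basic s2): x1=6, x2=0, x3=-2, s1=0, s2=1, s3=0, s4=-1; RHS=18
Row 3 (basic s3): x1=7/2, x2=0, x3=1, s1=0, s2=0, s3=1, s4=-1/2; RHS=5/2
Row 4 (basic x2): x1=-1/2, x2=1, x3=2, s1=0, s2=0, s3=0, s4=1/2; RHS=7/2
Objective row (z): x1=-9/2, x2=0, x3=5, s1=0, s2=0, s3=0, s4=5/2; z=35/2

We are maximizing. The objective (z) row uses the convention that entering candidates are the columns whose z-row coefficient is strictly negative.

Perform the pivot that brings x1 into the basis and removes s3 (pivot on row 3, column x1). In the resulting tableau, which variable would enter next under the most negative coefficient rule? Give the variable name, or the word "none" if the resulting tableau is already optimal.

none

Pivot element 7/2. New z-row = old z-row − (-9/2)·(row 3/(7/2)).
Updated z-row coefficients: x1: 0, x2: 0, x3: 44/7, s1: 0, s2: 0, s3: 9/7, s4: 13/7.
No coefficient is strictly negative; the tableau after this pivot is optimal.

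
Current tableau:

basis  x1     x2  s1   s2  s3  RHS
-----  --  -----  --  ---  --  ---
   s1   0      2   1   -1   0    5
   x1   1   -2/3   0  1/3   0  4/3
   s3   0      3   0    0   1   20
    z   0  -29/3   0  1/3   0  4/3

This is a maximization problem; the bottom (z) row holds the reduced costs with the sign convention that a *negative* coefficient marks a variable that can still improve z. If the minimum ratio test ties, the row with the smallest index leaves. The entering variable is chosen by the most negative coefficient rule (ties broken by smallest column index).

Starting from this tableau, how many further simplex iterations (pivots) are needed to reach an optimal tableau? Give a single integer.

2

pivot: x2 in, s1 out → z = 51/2
pivot: s2 in, s3 out → z = 63
No improving column remains; optimal.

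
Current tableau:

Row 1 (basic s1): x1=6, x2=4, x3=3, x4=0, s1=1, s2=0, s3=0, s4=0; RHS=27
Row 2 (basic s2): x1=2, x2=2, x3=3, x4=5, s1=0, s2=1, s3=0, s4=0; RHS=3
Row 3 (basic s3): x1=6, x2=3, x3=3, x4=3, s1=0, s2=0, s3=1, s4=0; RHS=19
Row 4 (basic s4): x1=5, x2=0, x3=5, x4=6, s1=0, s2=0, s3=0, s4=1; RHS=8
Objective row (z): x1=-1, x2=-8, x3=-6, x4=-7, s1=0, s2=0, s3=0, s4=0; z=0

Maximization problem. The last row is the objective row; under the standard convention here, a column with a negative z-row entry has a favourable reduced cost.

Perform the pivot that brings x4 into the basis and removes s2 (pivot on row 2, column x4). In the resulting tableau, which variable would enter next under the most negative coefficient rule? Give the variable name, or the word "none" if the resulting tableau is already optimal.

Pivot element 5. New z-row = old z-row − (-7)·(row 2/5).
Updated z-row coefficients: x1: 9/5, x2: -26/5, x3: -9/5, x4: 0, s1: 0, s2: 7/5, s3: 0, s4: 0.
The most negative is -26/5 in column x2, so x2 would enter next.

x2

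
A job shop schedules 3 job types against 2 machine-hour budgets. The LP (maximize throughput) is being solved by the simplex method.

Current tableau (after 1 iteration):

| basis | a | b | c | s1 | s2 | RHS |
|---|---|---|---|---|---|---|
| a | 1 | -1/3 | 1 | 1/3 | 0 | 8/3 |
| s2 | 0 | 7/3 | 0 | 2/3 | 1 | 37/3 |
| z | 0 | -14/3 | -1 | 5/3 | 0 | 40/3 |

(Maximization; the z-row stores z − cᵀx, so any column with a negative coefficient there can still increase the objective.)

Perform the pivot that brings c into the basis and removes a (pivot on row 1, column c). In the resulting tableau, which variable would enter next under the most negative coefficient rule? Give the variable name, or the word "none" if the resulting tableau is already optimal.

Pivot element 1. New z-row = old z-row − (-1)·(row 1/1).
Updated z-row coefficients: a: 1, b: -5, c: 0, s1: 2, s2: 0.
The most negative is -5 in column b, so b would enter next.

b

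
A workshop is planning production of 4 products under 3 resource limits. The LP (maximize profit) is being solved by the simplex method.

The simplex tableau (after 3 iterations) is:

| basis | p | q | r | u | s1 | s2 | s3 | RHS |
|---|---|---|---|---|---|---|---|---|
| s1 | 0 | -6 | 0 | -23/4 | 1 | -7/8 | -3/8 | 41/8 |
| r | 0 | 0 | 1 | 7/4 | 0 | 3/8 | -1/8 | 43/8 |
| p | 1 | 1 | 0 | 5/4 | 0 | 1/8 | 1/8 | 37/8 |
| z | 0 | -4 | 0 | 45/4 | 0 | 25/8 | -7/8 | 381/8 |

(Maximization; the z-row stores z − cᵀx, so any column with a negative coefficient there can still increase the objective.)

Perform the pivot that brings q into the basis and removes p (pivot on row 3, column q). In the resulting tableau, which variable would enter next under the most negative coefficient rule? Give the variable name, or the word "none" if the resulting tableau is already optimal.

s3

Pivot element 1. New z-row = old z-row − (-4)·(row 3/1).
Updated z-row coefficients: p: 4, q: 0, r: 0, u: 65/4, s1: 0, s2: 29/8, s3: -3/8.
The most negative is -3/8 in column s3, so s3 would enter next.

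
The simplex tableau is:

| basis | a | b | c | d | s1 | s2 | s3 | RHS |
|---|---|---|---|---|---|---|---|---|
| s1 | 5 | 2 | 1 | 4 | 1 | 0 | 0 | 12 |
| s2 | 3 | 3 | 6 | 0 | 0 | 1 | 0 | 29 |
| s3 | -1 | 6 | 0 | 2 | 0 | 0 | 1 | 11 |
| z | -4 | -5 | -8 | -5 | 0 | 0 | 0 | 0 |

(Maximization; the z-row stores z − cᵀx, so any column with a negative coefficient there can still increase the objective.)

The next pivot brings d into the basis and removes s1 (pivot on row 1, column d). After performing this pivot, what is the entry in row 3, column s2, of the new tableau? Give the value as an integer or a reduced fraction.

0

Pivot element is row 1, column d: 4.
Normalize row 1: new (row 1, s2) = 0/4 = 0.
row 3 ← row 3 − 2·(new row 1): 0 − 2·0 = 0.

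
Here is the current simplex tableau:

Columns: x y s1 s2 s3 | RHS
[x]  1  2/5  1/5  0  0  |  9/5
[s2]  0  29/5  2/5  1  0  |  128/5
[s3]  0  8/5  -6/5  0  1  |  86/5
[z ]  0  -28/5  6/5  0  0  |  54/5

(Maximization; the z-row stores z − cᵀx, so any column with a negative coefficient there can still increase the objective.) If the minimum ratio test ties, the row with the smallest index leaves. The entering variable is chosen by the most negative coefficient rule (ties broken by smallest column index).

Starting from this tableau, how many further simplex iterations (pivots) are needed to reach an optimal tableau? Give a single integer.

1

pivot: y in, s2 out → z = 1030/29
No improving column remains; optimal.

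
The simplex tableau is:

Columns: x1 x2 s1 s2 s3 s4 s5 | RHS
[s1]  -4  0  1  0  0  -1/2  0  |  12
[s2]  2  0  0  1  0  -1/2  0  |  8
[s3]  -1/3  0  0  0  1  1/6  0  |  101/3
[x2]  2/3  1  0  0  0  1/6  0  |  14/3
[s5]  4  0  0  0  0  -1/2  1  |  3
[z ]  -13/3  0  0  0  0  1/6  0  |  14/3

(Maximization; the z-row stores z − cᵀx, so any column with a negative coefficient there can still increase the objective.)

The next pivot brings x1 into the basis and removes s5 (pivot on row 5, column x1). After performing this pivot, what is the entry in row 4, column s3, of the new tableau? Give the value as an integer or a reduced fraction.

0

Pivot element is row 5, column x1: 4.
Normalize row 5: new (row 5, s3) = 0/4 = 0.
row 4 ← row 4 − (2/3)·(new row 5): 0 − (2/3)·0 = 0.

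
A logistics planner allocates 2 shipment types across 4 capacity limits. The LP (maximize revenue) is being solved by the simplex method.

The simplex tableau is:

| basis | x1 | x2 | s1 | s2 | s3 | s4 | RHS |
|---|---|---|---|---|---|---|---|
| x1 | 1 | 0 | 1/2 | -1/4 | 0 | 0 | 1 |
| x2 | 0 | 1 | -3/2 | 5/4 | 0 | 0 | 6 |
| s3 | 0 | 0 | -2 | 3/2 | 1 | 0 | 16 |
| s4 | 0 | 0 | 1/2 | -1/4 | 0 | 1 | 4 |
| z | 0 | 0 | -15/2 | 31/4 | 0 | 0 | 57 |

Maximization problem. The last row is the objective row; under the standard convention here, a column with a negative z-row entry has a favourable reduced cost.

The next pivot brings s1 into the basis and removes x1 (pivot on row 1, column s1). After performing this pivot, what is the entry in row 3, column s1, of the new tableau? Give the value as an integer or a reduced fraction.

Pivot element is row 1, column s1: 1/2.
Normalize row 1: new (row 1, s1) = (1/2)/(1/2) = 1.
row 3 ← row 3 − (-2)·(new row 1): -2 − (-2)·1 = 0.

0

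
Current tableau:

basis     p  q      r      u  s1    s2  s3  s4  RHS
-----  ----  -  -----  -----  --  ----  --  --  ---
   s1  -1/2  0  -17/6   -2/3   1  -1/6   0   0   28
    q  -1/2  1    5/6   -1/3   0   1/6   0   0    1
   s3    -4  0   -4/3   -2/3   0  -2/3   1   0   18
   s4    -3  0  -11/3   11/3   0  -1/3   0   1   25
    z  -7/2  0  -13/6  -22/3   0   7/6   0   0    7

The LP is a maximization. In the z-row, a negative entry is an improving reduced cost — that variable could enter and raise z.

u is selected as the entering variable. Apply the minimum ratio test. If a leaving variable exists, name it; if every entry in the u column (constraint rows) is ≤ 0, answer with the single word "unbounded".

Ratios: row 1 (s1): entry -2/3 ≤ 0, skip; row 2 (q): entry -1/3 ≤ 0, skip; row 3 (s3): entry -2/3 ≤ 0, skip; row 4 (s4): 25/(11/3) = 75/11.
Minimum ratio is in the s4 row, so s4 leaves.

s4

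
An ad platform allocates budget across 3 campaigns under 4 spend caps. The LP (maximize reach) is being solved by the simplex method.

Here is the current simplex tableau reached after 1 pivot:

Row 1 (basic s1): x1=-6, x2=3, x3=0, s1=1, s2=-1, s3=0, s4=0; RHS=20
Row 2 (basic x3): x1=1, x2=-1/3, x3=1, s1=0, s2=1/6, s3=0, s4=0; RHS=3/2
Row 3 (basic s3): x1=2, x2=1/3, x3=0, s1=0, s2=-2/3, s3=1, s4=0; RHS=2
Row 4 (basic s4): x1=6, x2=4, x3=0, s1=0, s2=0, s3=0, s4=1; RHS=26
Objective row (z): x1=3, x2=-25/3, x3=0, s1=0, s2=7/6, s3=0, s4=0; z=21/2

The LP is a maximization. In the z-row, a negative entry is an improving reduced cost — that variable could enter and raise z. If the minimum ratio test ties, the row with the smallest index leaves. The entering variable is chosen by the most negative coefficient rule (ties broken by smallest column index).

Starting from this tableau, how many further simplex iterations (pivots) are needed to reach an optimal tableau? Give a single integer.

pivot: x2 in, s3 out → z = 121/2
pivot: s2 in, s4 out → z = 515/8
No improving column remains; optimal.

2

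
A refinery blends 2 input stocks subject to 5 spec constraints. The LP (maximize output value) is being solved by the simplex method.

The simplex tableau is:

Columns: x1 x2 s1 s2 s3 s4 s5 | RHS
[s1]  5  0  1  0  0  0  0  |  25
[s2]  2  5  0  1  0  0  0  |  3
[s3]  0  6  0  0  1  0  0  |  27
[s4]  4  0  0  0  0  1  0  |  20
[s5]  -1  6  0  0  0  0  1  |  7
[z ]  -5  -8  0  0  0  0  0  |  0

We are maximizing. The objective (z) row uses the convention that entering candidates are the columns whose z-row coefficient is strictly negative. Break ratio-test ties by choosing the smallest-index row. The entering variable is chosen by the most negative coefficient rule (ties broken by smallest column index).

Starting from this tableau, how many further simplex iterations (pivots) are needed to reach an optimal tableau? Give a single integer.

pivot: x2 in, s2 out → z = 24/5
pivot: x1 in, x2 out → z = 15/2
No improving column remains; optimal.

2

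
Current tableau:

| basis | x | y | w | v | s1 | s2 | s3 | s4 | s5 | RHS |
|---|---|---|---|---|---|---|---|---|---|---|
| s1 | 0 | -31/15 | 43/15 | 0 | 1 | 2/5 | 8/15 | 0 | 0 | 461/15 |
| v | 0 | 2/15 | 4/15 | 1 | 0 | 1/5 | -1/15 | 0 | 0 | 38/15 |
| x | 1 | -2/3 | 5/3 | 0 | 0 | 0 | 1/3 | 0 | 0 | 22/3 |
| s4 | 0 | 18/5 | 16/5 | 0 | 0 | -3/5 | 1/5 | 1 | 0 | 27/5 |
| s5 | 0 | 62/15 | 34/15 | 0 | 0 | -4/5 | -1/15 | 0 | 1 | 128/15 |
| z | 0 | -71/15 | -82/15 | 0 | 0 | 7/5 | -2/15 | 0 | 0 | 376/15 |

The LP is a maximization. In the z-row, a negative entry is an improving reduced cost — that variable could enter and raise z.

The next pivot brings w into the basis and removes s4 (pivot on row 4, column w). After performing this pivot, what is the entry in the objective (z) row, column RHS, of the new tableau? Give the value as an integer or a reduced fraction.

823/24

Pivot element is row 4, column w: 16/5.
Normalize row 4: new (row 4, RHS) = (27/5)/(16/5) = 27/16.
z-row ← z-row − (-82/15)·(new row 4): 376/15 − (-82/15)·(27/16) = 823/24.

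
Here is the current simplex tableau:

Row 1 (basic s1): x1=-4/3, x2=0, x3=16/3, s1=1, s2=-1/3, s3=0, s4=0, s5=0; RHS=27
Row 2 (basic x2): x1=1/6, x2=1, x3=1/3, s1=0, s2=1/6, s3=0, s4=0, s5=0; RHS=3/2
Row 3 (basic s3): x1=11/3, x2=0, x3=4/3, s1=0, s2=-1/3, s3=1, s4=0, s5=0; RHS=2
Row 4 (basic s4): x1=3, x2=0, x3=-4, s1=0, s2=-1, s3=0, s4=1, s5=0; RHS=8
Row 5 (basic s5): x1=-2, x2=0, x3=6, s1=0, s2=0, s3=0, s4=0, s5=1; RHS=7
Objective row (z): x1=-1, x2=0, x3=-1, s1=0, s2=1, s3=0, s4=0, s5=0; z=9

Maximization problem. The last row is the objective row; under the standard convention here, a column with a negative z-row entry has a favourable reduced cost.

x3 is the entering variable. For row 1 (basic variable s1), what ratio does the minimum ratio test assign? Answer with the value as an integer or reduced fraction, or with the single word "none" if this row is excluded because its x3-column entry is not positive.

81/16

Ratio = RHS / (x3 entry) = 27 / (16/3) = 81/16.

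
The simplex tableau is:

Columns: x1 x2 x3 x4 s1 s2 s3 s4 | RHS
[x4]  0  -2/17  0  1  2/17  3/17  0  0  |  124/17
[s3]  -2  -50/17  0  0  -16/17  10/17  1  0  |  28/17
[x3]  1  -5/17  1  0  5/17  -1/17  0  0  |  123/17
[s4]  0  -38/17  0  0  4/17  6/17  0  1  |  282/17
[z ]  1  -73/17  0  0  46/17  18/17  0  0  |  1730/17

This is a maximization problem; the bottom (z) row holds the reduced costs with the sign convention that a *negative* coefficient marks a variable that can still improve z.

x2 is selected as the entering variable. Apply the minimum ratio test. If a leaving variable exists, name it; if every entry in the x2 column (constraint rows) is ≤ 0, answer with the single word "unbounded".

x2-column entries: row 1: -2/17, row 2: -50/17, row 3: -5/17, row 4: -38/17. All ≤ 0, so x2 can increase without bound; the LP is unbounded in this direction.

unbounded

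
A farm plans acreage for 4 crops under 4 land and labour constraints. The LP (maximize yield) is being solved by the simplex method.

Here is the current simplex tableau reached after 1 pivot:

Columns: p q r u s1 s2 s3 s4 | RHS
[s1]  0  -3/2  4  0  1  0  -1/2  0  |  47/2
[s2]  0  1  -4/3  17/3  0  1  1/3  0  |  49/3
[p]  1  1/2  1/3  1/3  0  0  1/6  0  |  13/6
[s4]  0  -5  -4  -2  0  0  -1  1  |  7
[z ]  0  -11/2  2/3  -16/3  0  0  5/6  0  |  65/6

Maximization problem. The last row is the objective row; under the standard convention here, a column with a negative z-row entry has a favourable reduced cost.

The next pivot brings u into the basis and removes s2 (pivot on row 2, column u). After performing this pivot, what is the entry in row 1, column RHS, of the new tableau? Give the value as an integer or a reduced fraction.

47/2

Pivot element is row 2, column u: 17/3.
Normalize row 2: new (row 2, RHS) = (49/3)/(17/3) = 49/17.
row 1 ← row 1 − 0·(new row 2): 47/2 − 0·(49/17) = 47/2.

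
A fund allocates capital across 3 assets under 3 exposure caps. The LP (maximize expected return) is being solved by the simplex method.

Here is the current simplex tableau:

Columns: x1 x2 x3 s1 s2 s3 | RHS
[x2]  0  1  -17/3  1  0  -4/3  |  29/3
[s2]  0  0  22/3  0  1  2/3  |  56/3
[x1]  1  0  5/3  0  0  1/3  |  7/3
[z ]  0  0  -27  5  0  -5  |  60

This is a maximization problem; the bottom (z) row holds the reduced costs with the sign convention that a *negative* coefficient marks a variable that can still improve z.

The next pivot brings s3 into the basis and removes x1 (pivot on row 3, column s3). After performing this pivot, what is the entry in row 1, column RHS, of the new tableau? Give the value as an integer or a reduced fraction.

19

Pivot element is row 3, column s3: 1/3.
Normalize row 3: new (row 3, RHS) = (7/3)/(1/3) = 7.
row 1 ← row 1 − (-4/3)·(new row 3): 29/3 − (-4/3)·7 = 19.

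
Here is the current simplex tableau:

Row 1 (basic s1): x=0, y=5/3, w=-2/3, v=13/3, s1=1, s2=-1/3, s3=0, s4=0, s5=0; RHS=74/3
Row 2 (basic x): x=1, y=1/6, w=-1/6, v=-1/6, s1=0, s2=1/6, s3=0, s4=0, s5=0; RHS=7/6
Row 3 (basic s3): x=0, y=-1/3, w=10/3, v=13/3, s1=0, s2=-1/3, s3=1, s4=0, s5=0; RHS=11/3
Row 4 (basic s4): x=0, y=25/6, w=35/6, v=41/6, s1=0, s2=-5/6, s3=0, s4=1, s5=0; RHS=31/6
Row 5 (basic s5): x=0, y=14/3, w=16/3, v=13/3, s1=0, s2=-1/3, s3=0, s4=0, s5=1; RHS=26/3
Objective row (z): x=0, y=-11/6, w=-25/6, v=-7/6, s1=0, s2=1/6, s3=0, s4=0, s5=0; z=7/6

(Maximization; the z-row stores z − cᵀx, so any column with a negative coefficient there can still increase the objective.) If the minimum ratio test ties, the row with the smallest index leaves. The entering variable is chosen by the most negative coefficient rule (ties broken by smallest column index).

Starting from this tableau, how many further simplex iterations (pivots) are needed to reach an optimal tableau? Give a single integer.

3

pivot: w in, s4 out → z = 34/7
pivot: s2 in, s3 out → z = 7
pivot: y in, x out → z = 42/5
No improving column remains; optimal.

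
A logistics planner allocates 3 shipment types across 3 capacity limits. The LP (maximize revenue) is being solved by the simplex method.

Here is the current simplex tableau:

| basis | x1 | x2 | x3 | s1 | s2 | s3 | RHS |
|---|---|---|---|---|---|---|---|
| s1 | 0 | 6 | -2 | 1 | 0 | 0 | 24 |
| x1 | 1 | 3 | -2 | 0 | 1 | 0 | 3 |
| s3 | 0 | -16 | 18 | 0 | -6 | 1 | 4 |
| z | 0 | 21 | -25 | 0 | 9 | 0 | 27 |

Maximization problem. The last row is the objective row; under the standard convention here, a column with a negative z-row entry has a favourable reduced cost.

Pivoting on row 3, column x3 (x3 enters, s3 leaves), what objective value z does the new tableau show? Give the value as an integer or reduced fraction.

293/9

Minimum ratio for x3: 4/18 = 2/9.
z changes by −(z-row coeff of x3)·ratio = −(-25)·(2/9) = 50/9.
New z = 27 + (50/9) = 293/9.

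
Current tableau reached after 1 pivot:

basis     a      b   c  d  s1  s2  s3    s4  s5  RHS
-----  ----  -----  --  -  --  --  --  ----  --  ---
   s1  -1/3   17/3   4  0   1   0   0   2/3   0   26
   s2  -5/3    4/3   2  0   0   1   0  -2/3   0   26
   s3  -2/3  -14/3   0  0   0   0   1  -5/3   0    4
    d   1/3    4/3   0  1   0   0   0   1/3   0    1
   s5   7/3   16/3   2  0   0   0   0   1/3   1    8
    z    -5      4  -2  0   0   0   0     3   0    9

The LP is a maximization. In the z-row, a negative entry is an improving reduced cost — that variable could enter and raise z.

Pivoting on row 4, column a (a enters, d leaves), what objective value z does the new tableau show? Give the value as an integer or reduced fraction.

24

Minimum ratio for a: 1/(1/3) = 3.
z changes by −(z-row coeff of a)·ratio = −(-5)·3 = 15.
New z = 9 + 15 = 24.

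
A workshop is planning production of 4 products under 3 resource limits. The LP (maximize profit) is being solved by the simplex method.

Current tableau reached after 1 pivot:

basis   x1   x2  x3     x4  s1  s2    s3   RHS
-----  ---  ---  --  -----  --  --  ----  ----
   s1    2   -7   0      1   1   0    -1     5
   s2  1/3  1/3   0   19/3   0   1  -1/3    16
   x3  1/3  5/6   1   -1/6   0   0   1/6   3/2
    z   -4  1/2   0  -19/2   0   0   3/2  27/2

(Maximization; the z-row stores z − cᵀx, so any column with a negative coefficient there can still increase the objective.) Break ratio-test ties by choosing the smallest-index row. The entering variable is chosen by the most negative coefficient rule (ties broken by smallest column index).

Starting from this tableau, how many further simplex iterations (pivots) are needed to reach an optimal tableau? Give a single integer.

3

pivot: x4 in, s2 out → z = 75/2
pivot: x1 in, s1 out → z = 1552/37
pivot: x2 in, x3 out → z = 352/7
No improving column remains; optimal.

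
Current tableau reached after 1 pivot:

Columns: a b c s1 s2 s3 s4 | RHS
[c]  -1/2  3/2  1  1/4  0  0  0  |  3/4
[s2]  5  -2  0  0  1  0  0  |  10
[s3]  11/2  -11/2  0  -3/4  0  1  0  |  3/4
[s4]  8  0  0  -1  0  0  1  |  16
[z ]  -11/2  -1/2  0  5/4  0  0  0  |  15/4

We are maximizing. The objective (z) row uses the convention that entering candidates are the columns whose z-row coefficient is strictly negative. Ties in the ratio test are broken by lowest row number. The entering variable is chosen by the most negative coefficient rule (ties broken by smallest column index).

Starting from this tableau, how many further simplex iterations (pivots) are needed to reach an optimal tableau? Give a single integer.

pivot: a in, s3 out → z = 9/2
pivot: b in, c out → z = 207/22
No improving column remains; optimal.

2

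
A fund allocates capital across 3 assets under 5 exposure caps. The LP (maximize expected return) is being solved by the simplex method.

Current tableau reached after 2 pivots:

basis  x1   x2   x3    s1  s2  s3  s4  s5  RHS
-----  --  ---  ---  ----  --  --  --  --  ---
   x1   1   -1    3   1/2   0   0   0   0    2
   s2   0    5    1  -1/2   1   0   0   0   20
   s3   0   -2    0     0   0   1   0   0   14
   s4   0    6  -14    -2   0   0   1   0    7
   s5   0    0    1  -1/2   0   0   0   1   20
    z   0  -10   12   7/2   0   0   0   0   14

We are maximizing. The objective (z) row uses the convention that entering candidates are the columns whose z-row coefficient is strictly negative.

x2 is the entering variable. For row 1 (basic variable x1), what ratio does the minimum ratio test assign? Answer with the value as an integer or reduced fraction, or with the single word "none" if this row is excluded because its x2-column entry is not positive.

The x2 entry in row 1 is -1 ≤ 0, so this row gives no ratio.

none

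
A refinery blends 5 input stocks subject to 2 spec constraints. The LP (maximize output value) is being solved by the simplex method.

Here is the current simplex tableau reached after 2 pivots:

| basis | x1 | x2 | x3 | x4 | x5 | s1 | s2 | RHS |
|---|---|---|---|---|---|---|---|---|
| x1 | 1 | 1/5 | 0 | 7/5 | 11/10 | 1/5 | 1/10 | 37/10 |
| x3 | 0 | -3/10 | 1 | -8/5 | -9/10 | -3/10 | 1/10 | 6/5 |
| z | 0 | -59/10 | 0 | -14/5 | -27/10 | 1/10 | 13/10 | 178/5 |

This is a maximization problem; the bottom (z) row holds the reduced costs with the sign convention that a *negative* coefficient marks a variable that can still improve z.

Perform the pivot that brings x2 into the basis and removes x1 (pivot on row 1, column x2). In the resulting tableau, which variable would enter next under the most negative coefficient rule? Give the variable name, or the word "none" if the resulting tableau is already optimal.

none

Pivot element 1/5. New z-row = old z-row − (-59/10)·(row 1/(1/5)).
Updated z-row coefficients: x1: 59/2, x2: 0, x3: 0, x4: 77/2, x5: 119/4, s1: 6, s2: 17/4.
No coefficient is strictly negative; the tableau after this pivot is optimal.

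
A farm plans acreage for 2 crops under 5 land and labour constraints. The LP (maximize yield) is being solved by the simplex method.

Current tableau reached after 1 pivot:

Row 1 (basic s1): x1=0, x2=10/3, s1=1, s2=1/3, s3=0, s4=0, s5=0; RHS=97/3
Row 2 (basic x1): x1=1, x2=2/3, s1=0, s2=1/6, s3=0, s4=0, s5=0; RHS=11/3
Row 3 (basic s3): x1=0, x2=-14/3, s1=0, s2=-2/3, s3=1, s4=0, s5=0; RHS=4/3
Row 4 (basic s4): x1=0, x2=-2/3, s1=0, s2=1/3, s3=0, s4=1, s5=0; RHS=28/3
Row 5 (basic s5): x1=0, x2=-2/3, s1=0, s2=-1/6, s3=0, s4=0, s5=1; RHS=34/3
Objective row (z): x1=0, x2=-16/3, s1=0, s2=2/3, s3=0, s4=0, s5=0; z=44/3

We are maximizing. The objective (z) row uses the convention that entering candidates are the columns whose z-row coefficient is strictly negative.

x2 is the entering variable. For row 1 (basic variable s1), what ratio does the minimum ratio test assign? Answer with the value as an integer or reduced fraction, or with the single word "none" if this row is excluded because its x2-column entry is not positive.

97/10

Ratio = RHS / (x2 entry) = (97/3) / (10/3) = 97/10.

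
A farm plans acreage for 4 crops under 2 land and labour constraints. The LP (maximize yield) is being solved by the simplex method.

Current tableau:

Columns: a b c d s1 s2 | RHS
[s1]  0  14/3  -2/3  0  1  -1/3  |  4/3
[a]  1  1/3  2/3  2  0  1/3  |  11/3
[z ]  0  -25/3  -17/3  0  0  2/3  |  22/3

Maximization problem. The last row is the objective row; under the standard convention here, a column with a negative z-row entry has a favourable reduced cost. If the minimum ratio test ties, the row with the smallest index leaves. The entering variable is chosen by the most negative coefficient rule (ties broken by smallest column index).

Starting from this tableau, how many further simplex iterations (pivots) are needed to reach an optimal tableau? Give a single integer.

pivot: b in, s1 out → z = 68/7
pivot: c in, a out → z = 44
No improving column remains; optimal.

2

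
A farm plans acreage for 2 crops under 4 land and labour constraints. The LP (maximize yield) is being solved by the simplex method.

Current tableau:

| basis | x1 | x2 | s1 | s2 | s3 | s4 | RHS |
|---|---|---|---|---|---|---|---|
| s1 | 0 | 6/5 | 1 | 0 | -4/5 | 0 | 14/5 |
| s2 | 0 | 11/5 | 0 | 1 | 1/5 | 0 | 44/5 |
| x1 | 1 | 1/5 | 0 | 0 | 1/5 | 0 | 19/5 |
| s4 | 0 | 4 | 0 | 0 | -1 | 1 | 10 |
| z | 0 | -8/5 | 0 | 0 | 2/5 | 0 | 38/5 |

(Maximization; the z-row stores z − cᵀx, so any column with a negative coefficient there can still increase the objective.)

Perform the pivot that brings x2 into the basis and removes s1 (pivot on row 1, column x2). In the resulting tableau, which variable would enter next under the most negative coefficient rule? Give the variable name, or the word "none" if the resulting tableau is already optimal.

s3

Pivot element 6/5. New z-row = old z-row − (-8/5)·(row 1/(6/5)).
Updated z-row coefficients: x1: 0, x2: 0, s1: 4/3, s2: 0, s3: -2/3, s4: 0.
The most negative is -2/3 in column s3, so s3 would enter next.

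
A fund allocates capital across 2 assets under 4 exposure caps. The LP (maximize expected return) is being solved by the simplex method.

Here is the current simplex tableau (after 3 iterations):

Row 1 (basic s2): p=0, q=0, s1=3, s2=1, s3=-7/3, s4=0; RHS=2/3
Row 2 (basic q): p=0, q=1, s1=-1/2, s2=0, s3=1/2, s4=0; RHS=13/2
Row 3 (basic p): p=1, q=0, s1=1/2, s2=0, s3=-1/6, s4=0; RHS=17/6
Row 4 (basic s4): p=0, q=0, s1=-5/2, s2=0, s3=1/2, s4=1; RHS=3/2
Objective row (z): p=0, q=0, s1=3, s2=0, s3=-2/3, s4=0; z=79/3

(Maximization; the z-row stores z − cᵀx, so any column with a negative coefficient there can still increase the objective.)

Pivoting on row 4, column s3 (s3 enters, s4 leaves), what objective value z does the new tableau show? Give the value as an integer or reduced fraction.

Minimum ratio for s3: (3/2)/(1/2) = 3.
z changes by −(z-row coeff of s3)·ratio = −(-2/3)·3 = 2.
New z = 79/3 + 2 = 85/3.

85/3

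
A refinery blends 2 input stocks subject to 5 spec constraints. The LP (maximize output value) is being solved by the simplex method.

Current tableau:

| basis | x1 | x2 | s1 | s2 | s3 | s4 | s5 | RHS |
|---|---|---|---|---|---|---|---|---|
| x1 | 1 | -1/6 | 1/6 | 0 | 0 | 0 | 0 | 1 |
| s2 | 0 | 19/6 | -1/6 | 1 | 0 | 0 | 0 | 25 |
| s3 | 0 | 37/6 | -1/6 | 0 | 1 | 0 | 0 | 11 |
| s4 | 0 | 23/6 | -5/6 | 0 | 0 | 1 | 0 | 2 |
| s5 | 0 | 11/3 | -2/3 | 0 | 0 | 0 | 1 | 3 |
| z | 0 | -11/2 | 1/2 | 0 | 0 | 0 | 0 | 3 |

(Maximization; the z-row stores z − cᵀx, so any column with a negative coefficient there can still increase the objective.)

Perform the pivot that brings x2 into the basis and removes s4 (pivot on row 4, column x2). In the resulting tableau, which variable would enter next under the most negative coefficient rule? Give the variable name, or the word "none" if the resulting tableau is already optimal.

Pivot element 23/6. New z-row = old z-row − (-11/2)·(row 4/(23/6)).
Updated z-row coefficients: x1: 0, x2: 0, s1: -16/23, s2: 0, s3: 0, s4: 33/23, s5: 0.
The most negative is -16/23 in column s1, so s1 would enter next.

s1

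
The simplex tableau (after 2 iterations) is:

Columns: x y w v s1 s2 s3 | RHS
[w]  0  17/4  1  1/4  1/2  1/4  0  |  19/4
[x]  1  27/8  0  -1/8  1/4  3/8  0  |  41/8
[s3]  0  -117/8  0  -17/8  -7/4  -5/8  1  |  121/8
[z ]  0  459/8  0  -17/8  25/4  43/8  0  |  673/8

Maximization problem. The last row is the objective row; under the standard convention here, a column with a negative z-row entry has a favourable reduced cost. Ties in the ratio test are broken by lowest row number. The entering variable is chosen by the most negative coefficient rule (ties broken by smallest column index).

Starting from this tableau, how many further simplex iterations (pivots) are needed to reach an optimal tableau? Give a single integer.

pivot: v in, w out → z = 249/2
No improving column remains; optimal.

1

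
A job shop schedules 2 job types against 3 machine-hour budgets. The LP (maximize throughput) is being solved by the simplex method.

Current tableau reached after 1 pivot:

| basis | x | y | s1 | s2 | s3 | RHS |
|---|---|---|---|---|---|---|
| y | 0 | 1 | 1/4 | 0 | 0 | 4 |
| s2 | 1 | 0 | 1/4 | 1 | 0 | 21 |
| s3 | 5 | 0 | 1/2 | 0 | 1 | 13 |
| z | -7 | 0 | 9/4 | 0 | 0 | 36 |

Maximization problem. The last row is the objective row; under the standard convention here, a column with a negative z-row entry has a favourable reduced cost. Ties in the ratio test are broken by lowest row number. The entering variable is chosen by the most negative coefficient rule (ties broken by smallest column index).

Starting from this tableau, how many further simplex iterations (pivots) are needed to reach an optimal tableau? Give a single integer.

pivot: x in, s3 out → z = 271/5
No improving column remains; optimal.

1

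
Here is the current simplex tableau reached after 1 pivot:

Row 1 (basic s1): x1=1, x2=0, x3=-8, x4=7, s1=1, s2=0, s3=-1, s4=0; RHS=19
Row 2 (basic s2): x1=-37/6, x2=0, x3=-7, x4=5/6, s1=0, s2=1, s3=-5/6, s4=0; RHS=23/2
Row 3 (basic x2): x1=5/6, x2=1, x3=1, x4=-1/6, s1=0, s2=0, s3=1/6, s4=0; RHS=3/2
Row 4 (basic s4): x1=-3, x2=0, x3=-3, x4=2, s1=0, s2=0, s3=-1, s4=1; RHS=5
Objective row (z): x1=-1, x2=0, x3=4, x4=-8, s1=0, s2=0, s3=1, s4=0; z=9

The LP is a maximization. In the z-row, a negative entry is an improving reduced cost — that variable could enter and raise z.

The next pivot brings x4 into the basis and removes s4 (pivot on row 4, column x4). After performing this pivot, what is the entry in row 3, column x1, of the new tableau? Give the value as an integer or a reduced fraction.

7/12

Pivot element is row 4, column x4: 2.
Normalize row 4: new (row 4, x1) = (-3)/2 = -3/2.
row 3 ← row 3 − (-1/6)·(new row 4): 5/6 − (-1/6)·(-3/2) = 7/12.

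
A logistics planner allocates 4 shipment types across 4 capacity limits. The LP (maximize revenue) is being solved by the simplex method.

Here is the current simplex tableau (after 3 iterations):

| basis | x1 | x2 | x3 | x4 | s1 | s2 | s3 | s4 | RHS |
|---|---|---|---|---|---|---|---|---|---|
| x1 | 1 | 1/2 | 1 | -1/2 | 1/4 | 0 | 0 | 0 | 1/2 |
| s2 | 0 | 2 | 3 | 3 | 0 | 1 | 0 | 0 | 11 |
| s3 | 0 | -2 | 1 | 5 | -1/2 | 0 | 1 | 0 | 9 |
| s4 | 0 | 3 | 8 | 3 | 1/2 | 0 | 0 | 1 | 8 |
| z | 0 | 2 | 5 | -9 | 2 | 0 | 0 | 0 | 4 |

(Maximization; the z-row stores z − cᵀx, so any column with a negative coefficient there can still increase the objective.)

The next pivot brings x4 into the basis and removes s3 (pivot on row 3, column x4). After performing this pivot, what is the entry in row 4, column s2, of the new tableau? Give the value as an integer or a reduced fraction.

Pivot element is row 3, column x4: 5.
Normalize row 3: new (row 3, s2) = 0/5 = 0.
row 4 ← row 4 − 3·(new row 3): 0 − 3·0 = 0.

0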